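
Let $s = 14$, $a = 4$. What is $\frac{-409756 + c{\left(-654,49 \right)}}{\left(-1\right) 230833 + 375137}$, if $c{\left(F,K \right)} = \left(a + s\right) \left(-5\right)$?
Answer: $- \frac{204923}{72152} \approx -2.8402$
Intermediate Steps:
$c{\left(F,K \right)} = -90$ ($c{\left(F,K \right)} = \left(4 + 14\right) \left(-5\right) = 18 \left(-5\right) = -90$)
$\frac{-409756 + c{\left(-654,49 \right)}}{\left(-1\right) 230833 + 375137} = \frac{-409756 - 90}{\left(-1\right) 230833 + 375137} = - \frac{409846}{-230833 + 375137} = - \frac{409846}{144304} = \left(-409846\right) \frac{1}{144304} = - \frac{204923}{72152}$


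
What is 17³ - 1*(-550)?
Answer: 5463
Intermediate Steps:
17³ - 1*(-550) = 4913 + 550 = 5463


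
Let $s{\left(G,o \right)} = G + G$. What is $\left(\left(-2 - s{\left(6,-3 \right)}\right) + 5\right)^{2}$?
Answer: $81$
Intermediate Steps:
$s{\left(G,o \right)} = 2 G$
$\left(\left(-2 - s{\left(6,-3 \right)}\right) + 5\right)^{2} = \left(\left(-2 - 2 \cdot 6\right) + 5\right)^{2} = \left(\left(-2 - 12\right) + 5\right)^{2} = \left(-14 + 5\right)^{2} = \left(-9\right)^{2} = 81$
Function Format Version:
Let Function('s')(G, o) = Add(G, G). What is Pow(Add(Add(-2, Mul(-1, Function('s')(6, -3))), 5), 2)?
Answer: 81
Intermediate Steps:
Function('s')(G, o) = Mul(2, G)
Pow(Add(Add(-2, Mul(-1, Function('s')(6, -3))), 5), 2) = Pow(Add(Add(-2, Mul(-1, Mul(2, 6))), 5), 2) = Pow(Add(Add(-2, Mul(-1, 12)), 5), 2) = Pow(Add(Add(-2, -12), 5), 2) = Pow(Add(-14, 5), 2) = Pow(-9, 2) = 81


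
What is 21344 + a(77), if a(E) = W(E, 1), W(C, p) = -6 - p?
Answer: 21337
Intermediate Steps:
a(E) = -7 (a(E) = -6 - 1*1 = -6 - 1 = -7)
21344 + a(77) = 21344 - 7 = 21337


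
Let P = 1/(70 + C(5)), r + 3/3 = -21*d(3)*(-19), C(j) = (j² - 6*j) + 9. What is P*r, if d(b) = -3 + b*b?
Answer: 2393/74 ≈ 32.338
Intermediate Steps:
d(b) = -3 + b²
C(j) = 9 + j² - 6*j
r = 2393 (r = -1 - 21*(-3 + 3²)*(-19) = -1 - 21*(-3 + 9)*(-19) = -1 - 21*6*(-19) = -1 - 126*(-19) = -1 + 2394 = 2393)
P = 1/74 (P = 1/(70 + (9 + 5² - 6*5)) = 1/(70 + (9 + 25 - 30)) = 1/(70 + 4) = 1/74 ≈ 0.013514)
P*r = (1/74)*2393 = 2393/74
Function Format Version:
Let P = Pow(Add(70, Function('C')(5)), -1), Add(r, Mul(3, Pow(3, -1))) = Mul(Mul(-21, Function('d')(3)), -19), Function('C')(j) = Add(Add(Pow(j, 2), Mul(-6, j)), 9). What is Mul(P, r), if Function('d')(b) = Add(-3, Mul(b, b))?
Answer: Rational(2393, 74) ≈ 32.338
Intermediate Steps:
Function('d')(b) = Add(-3, Pow(b, 2))
Function('C')(j) = Add(9, Pow(j, 2), Mul(-6, j))
r = 2393 (r = Add(-1, Mul(Mul(-21, Add(-3, Pow(3, 2))), -19)) = Add(-1, Mul(Mul(-21, Add(-3, 9)), -19)) = Add(-1, Mul(Mul(-21, 6), -19)) = Add(-1, Mul(-126, -19)) = Add(-1, 2394) = 2393)
P = Rational(1, 74) (P = Pow(Add(70, Add(9, Pow(5, 2), Mul(-6, 5))), -1) = Pow(Add(70, Add(9, 25, -30)), -1) = Pow(Add(70, 4), -1) = Pow(74, -1) = Rational(1, 74) ≈ 0.013514)
Mul(P, r) = Mul(Rational(1, 74), 2393) = Rational(2393, 74)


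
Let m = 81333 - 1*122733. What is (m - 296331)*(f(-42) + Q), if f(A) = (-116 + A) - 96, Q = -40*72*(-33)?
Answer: -32012170566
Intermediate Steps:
Q = 95040 (Q = -2880*(-33) = 95040)
m = -41400 (m = 81333 - 122733 = -41400)
f(A) = -212 + A
(m - 296331)*(f(-42) + Q) = (-41400 - 296331)*((-212 - 42) + 95040) = -337731*(-254 + 95040) = -337731*94786 = -32012170566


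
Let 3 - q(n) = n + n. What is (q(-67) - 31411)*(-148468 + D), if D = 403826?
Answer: -7986066092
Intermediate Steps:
q(n) = 3 - 2*n (q(n) = 3 - (n + n) = 3 - 2*n)
(q(-67) - 31411)*(-148468 + D) = ((3 - 2*(-67)) - 31411)*(-148468 + 403826) = ((3 + 134) - 31411)*255358 = (137 - 31411)*255358 = -31274*255358 = -7986066092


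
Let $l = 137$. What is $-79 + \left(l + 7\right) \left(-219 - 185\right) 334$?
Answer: $-19430863$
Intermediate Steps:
$-79 + \left(l + 7\right) \left(-219 - 185\right) 334 = -79 + \left(137 + 7\right) \left(-219 - 185\right) 334 = -79 + 144 \left(-404\right) 334 = -79 - 19430784 = -19430863$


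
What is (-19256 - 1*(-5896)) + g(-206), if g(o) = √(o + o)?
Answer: -13360 + 2*I*√103 ≈ -13360.0 + 20.298*I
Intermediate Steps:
g(o) = √2*√o (g(o) = √(2*o) = √2*√o)
(-19256 - 1*(-5896)) + g(-206) = (-19256 - 1*(-5896)) + √2*√(-206) = (-19256 + 5896) + √2*(I*√206) = -13360 + 2*I*√103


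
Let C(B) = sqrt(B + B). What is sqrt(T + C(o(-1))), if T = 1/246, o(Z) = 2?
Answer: sqrt(121278)/246 ≈ 1.4156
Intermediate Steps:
T = 1/246 ≈ 0.0040650
C(B) = sqrt(2)*sqrt(B) (C(B) = sqrt(2*B) = sqrt(2)*sqrt(B))
sqrt(T + C(o(-1))) = sqrt(1/246 + sqrt(2)*sqrt(2)) = sqrt(1/246 + 2) = sqrt(493/246) = sqrt(121278)/246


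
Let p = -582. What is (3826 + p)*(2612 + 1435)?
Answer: 13128468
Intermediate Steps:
(3826 + p)*(2612 + 1435) = (3826 - 582)*(2612 + 1435) = 3244*4047 = 13128468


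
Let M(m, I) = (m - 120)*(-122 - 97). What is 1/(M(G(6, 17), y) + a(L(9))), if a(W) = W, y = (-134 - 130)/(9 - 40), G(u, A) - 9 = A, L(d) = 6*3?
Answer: 1/20604 ≈ 4.8534e-5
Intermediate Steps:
L(d) = 18
G(u, A) = 9 + A
y = 264/31 (y = -264/(-31) = -264*(-1/31) = 264/31 ≈ 8.5161)
M(m, I) = 26280 - 219*m (M(m, I) = (-120 + m)*(-219) = 26280 - 219*m)
1/(M(G(6, 17), y) + a(L(9))) = 1/((26280 - 219*(9 + 17)) + 18) = 1/((26280 - 219*26) + 18) = 1/((26280 - 5694) + 18) = 1/(20586 + 18) = 1/20604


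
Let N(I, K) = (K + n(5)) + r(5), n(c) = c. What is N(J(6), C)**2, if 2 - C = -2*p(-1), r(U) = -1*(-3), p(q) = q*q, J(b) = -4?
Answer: 144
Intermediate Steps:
p(q) = q**2
r(U) = 3
C = 4 (C = 2 - (-2)*(-1)**2 = 2 - (-2) = 2 - 1*(-2) = 2 + 2 = 4)
N(I, K) = 8 + K (N(I, K) = (K + 5) + 3 = (5 + K) + 3 = 8 + K)
N(J(6), C)**2 = (8 + 4)**2 = 12**2 = 144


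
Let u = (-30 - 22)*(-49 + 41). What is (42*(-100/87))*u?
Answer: -582400/29 ≈ -20083.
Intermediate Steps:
u = 416 (u = -52*(-8) = 416)
(42*(-100/87))*u = (42*(-100/87))*416 = -1400/29*416 = -582400/29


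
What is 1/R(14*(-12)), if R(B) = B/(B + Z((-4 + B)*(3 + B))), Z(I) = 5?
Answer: 163/168 ≈ 0.97024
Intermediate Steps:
R(B) = B/(5 + B) (R(B) = B/(B + 5) = B/(5 + B))
1/R(14*(-12)) = 1/((14*(-12))/(5 + 14*(-12))) = 1/(-168/(5 - 168)) = 1/(-168/(-163)) = 1/(-168*(-1/163)) = 1/(168/163) = 163/168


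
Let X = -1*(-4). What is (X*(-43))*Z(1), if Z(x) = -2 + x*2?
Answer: 0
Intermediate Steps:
Z(x) = -2 + 2*x
X = 4
(X*(-43))*Z(1) = (4*(-43))*(-2 + 2*1) = -172*(-2 + 2) = -172*0 = 0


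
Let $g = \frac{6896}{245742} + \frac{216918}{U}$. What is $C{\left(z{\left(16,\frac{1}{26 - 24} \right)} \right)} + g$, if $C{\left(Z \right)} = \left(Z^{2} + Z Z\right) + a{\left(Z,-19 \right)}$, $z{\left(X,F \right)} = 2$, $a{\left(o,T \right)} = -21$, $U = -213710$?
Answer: $- \frac{26234282702}{1875625815} \approx -13.987$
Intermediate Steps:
$C{\left(Z \right)} = -21 + 2 Z^{2}$ ($C{\left(Z \right)} = \left(Z^{2} + Z Z\right) - 21 = \left(Z^{2} + Z^{2}\right) - 21 = 2 Z^{2} - 21 = -21 + 2 Z^{2}$)
$g = - \frac{1851147107}{1875625815}$ ($g = \frac{6896}{245742} + \frac{216918}{-213710} = 6896 \cdot \frac{1}{245742} + 216918 \left(- \frac{1}{213710}\right) = \frac{3448}{122871} - \frac{108459}{106855} = - \frac{1851147107}{1875625815} \approx -0.98695$)
$C{\left(z{\left(16,\frac{1}{26 - 24} \right)} \right)} + g = \left(-21 + 2 \cdot 2^{2}\right) - \frac{1851147107}{1875625815} = \left(-21 + 2 \cdot 4\right) - \frac{1851147107}{1875625815} = \left(-21 + 8\right) - \frac{1851147107}{1875625815} = -13 - \frac{1851147107}{1875625815} = - \frac{26234282702}{1875625815}$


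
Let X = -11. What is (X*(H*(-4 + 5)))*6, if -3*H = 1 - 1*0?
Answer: 22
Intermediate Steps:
H = -1/3 (H = -(1 - 1*0)/3 = -(1 + 0)/3 = -1/3*1 = -1/3 ≈ -0.33333)
(X*(H*(-4 + 5)))*6 = -(-11)*(-4 + 5)/3*6 = -(-11)/3*6 = -11*(-1/3)*6 = (11/3)*6 = 22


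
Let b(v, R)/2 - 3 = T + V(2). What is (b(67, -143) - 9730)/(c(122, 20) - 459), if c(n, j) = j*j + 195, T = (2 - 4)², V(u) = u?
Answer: -1214/17 ≈ -71.412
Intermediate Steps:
T = 4 (T = (-2)² = 4)
c(n, j) = 195 + j² (c(n, j) = j² + 195 = 195 + j²)
b(v, R) = 18 (b(v, R) = 6 + 2*(4 + 2) = 6 + 2*6 = 6 + 12 = 18)
(b(67, -143) - 9730)/(c(122, 20) - 459) = (18 - 9730)/((195 + 20²) - 459) = -9712/((195 + 400) - 459) = -9712/(595 - 459) = -9712/136 = -9712*1/136 = -1214/17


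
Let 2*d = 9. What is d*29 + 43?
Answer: 347/2 ≈ 173.50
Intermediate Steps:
d = 9/2 (d = (1/2)*9 = 9/2 ≈ 4.5000)
d*29 + 43 = (9/2)*29 + 43 = 261/2 + 43 = 347/2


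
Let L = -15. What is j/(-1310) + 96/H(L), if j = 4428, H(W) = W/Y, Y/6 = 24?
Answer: -605862/655 ≈ -924.98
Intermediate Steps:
Y = 144 (Y = 6*24 = 144)
H(W) = W/144
j/(-1310) + 96/H(L) = 4428/(-1310) + 96/(((1/144)*(-15))) = 4428*(-1/1310) + 96/(-5/48) = -2214/655 + 96*(-48/5) = -2214/655 - 4608/5 = -605862/655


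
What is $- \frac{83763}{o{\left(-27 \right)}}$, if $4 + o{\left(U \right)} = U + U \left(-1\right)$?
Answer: $\frac{83763}{4} \approx 20941.0$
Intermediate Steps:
$o{\left(U \right)} = -4$ ($o{\left(U \right)} = -4 + \left(U + U \left(-1\right)\right) = -4 + \left(U - U\right) = -4 + 0 = -4$)
$- \frac{83763}{o{\left(-27 \right)}} = - \frac{83763}{-4} = \left(-83763\right) \left(- \frac{1}{4}\right) = \frac{83763}{4}$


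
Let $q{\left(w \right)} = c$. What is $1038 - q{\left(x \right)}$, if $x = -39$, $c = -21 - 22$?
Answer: $1081$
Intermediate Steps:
$c = -43$ ($c = -21 - 22 = -43$)
$q{\left(w \right)} = -43$
$1038 - q{\left(x \right)} = 1038 - -43 = 1038 + 43 = 1081$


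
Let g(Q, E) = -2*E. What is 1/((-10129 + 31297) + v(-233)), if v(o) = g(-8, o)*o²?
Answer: 1/25319842 ≈ 3.9495e-8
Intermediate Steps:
v(o) = -2*o³ (v(o) = (-2*o)*o² = -2*o³)
1/((-10129 + 31297) + v(-233)) = 1/((-10129 + 31297) - 2*(-233)³) = 1/(21168 - 2*(-12649337)) = 1/(21168 + 25298674) = 1/25319842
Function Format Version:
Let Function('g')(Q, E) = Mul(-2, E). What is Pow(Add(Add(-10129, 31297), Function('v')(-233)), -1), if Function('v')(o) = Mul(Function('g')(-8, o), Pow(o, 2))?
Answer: Rational(1, 25319842) ≈ 3.9495e-8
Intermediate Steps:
Function('v')(o) = Mul(-2, Pow(o, 3)) (Function('v')(o) = Mul(Mul(-2, o), Pow(o, 2)) = Mul(-2, Pow(o, 3)))
Pow(Add(Add(-10129, 31297), Function('v')(-233)), -1) = Pow(Add(Add(-10129, 31297), Mul(-2, Pow(-233, 3))), -1) = Pow(Add(21168, Mul(-2, -12649337)), -1) = Pow(Add(21168, 25298674), -1) = Pow(25319842, -1) = Rational(1, 25319842)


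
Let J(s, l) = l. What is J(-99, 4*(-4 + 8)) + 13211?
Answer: 13227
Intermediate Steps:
J(-99, 4*(-4 + 8)) + 13211 = 4*(-4 + 8) + 13211 = 4*4 + 13211 = 16 + 13211 = 13227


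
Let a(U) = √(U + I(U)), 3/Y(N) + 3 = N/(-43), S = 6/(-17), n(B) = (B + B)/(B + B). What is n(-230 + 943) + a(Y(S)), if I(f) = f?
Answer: 1 + I*√1462/27 ≈ 1.0 + 1.4162*I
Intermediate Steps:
n(B) = 1 (n(B) = (2*B)/((2*B)) = (2*B)*(1/(2*B)) = 1)
S = -6/17 (S = 6*(-1/17) = -6/17 ≈ -0.35294)
Y(N) = 3/(-3 - N/43) (Y(N) = 3/(-3 + N/(-43)) = 3/(-3 + N*(-1/43)) = 3/(-3 - N/43))
a(U) = √2*√U (a(U) = √(U + U) = √(2*U) = √2*√U)
n(-230 + 943) + a(Y(S)) = 1 + √2*√(-129/(129 - 6/17)) = 1 + √2*√(-129/2187/17) = 1 + √2*√(-129*17/2187) = 1 + √2*√(-731/729) = 1 + √2*(I*√731/27) = 1 + I*√1462/27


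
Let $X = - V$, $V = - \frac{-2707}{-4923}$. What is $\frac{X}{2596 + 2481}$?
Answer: $\frac{2707}{24994071} \approx 0.00010831$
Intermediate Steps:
$V = - \frac{2707}{4923}$ ($V = - \frac{\left(-2707\right) \left(-1\right)}{4923} = \left(-1\right) \frac{2707}{4923} = - \frac{2707}{4923} \approx -0.54987$)
$X = \frac{2707}{4923}$ ($X = \left(-1\right) \left(- \frac{2707}{4923}\right) = \frac{2707}{4923} \approx 0.54987$)
$\frac{X}{2596 + 2481} = \frac{2707}{4923 \left(2596 + 2481\right)} = \frac{2707}{4923 \cdot 5077} = \frac{2707}{4923} \cdot \frac{1}{5077} = \frac{2707}{24994071}$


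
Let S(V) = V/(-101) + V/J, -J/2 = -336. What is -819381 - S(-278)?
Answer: -27806592985/33936 ≈ -8.1938e+5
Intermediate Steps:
J = 672 (J = -2*(-336) = 672)
S(V) = -571*V/67872 (S(V) = V/(-101) + V/672 = V*(-1/101) + V*(1/672) = -V/101 + V/672 = -571*V/67872)
-819381 - S(-278) = -819381 - (-571)*(-278)/67872 = -819381 - 1*79369/33936 = -819381 - 79369/33936 = -27806592985/33936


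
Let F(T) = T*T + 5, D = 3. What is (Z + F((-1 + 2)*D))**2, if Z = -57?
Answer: 1849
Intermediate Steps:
F(T) = 5 + T**2 (F(T) = T**2 + 5 = 5 + T**2)
(Z + F((-1 + 2)*D))**2 = (-57 + (5 + ((-1 + 2)*3)**2))**2 = (-57 + (5 + (1*3)**2))**2 = (-57 + (5 + 3**2))**2 = (-57 + (5 + 9))**2 = (-57 + 14)**2 = (-43)**2 = 1849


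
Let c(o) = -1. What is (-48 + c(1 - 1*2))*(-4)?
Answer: 196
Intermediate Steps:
(-48 + c(1 - 1*2))*(-4) = (-48 - 1)*(-4) = -49*(-4) = 196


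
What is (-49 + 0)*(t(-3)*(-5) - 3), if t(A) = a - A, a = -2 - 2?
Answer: -98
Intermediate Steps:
a = -4
t(A) = -4 - A
(-49 + 0)*(t(-3)*(-5) - 3) = (-49 + 0)*((-4 - 1*(-3))*(-5) - 3) = -49*((-4 + 3)*(-5) - 3) = -49*(-1*(-5) - 3) = -49*(5 - 3) = -49*2 = -98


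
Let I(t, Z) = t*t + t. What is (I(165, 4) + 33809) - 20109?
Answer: 41090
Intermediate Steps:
I(t, Z) = t + t² (I(t, Z) = t² + t = t + t²)
(I(165, 4) + 33809) - 20109 = (165*(1 + 165) + 33809) - 20109 = (165*166 + 33809) - 20109 = (27390 + 33809) - 20109 = 61199 - 20109 = 41090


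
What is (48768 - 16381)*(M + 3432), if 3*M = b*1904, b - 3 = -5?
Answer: 210126856/3 ≈ 7.0042e+7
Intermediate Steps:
b = -2 (b = 3 - 5 = -2)
M = -3808/3 (M = (-2*1904)/3 = (⅓)*(-3808) = -3808/3 ≈ -1269.3)
(48768 - 16381)*(M + 3432) = (48768 - 16381)*(-3808/3 + 3432) = 32387*(6488/3) = 210126856/3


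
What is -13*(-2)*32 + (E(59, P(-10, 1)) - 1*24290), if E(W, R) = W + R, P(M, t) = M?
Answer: -23409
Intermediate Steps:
E(W, R) = R + W
-13*(-2)*32 + (E(59, P(-10, 1)) - 1*24290) = -13*(-2)*32 + ((-10 + 59) - 1*24290) = 26*32 + (49 - 24290) = 832 - 24241 = -23409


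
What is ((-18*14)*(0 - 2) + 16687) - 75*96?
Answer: 9991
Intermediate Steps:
((-18*14)*(0 - 2) + 16687) - 75*96 = (-252*(-2) + 16687) - 7200 = (504 + 16687) - 7200 = 17191 - 7200 = 9991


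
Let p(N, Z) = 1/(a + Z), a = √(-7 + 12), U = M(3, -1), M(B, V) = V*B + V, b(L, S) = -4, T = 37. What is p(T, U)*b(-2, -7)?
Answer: 16/11 + 4*√5/11 ≈ 2.2677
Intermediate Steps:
M(B, V) = V + B*V (M(B, V) = B*V + V = V + B*V)
U = -4 (U = -(1 + 3) = -1*4 = -4)
a = √5 ≈ 2.2361
p(N, Z) = 1/(Z + √5) (p(N, Z) = 1/(√5 + Z) = 1/(Z + √5))
p(T, U)*b(-2, -7) = -4/(-4 + √5)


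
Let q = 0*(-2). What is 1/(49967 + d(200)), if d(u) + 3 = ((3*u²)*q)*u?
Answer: 1/49964 ≈ 2.0014e-5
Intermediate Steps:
q = 0
d(u) = -3 (d(u) = -3 + ((3*u²)*0)*u = -3 + 0*u = -3 + 0 = -3)
1/(49967 + d(200)) = 1/(49967 - 3) = 1/49964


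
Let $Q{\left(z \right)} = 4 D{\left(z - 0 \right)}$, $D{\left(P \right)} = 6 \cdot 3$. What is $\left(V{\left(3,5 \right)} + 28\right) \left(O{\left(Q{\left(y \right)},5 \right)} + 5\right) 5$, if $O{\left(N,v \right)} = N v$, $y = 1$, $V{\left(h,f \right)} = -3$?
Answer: $45625$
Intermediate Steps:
$D{\left(P \right)} = 18$
$Q{\left(z \right)} = 72$ ($Q{\left(z \right)} = 4 \cdot 18 = 72$)
$\left(V{\left(3,5 \right)} + 28\right) \left(O{\left(Q{\left(y \right)},5 \right)} + 5\right) 5 = \left(-3 + 28\right) \left(72 \cdot 5 + 5\right) 5 = 25 \left(360 + 5\right) 5 = 25 \cdot 365 \cdot 5 = 25 \cdot 1825 = 45625$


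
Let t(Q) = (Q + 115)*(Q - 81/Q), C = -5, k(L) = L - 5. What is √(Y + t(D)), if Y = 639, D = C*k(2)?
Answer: √1887 ≈ 43.440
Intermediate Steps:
k(L) = -5 + L
D = 15 (D = -5*(-5 + 2) = -5*(-3) = 15)
t(Q) = (115 + Q)*(Q - 81/Q)
√(Y + t(D)) = √(639 + (-81 + 15² - 9315/15 + 115*15)) = √(639 + (-81 + 225 - 9315*1/15 + 1725)) = √(639 + (-81 + 225 - 621 + 1725)) = √(639 + 1248) = √1887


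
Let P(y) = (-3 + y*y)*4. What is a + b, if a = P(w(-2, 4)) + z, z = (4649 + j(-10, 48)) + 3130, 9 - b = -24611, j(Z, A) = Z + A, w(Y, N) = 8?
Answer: 32681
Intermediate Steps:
j(Z, A) = A + Z
P(y) = -12 + 4*y² (P(y) = (-3 + y²)*4 = -12 + 4*y²)
b = 24620 (b = 9 - 1*(-24611) = 9 + 24611 = 24620)
z = 7817 (z = (4649 + (48 - 10)) + 3130 = (4649 + 38) + 3130 = 4687 + 3130 = 7817)
a = 8061 (a = (-12 + 4*8²) + 7817 = (-12 + 4*64) + 7817 = (-12 + 256) + 7817 = 244 + 7817 = 8061)
a + b = 8061 + 24620 = 32681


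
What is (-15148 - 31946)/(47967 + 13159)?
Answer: -23547/30563 ≈ -0.77044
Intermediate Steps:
(-15148 - 31946)/(47967 + 13159) = -47094/61126 = -47094*1/61126 = -23547/30563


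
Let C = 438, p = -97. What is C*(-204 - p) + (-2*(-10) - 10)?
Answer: -46856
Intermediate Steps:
C*(-204 - p) + (-2*(-10) - 10) = 438*(-204 - 1*(-97)) + (-2*(-10) - 10) = 438*(-204 + 97) + (20 - 10) = 438*(-107) + 10 = -46866 + 10 = -46856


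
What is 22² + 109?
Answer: 593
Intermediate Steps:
22² + 109 = 484 + 109 = 593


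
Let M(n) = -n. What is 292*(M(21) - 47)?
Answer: -19856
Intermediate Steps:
292*(M(21) - 47) = 292*(-1*21 - 47) = 292*(-21 - 47) = 292*(-68) = -19856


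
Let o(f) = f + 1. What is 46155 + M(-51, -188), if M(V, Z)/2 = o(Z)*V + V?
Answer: 65127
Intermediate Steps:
o(f) = 1 + f
M(V, Z) = 2*V + 2*V*(1 + Z) (M(V, Z) = 2*((1 + Z)*V + V) = 2*(V*(1 + Z) + V) = 2*(V + V*(1 + Z)) = 2*V + 2*V*(1 + Z))
46155 + M(-51, -188) = 46155 + 2*(-51)*(2 - 188) = 46155 + 2*(-51)*(-186) = 46155 + 18972 = 65127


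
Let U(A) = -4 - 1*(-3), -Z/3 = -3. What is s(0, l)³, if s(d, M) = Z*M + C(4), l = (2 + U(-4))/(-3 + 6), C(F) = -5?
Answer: -8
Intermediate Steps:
Z = 9 (Z = -3*(-3) = 9)
U(A) = -1 (U(A) = -4 + 3 = -1)
l = ⅓ (l = (2 - 1)/(-3 + 6) = 1/3 = 1*(⅓) = ⅓ ≈ 0.33333)
s(d, M) = -5 + 9*M (s(d, M) = 9*M - 5 = -5 + 9*M)
s(0, l)³ = (-5 + 9*(⅓))³ = (-5 + 3)³ = (-2)³ = -8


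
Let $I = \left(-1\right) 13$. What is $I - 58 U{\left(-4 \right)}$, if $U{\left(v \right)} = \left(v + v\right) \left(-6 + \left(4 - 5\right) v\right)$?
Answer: $-941$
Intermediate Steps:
$U{\left(v \right)} = 2 v \left(-6 - v\right)$
$I = -13$
$I - 58 U{\left(-4 \right)} = -13 - 58 \left(\left(-2\right) \left(-4\right) \left(6 - 4\right)\right) = -13 - 58 \left(\left(-2\right) \left(-4\right) 2\right) = -13 - 928 = -941$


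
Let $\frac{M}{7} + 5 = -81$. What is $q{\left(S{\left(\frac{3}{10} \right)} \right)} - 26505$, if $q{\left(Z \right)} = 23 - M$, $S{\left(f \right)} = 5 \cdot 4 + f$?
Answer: $-25880$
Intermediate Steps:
$M = -602$ ($M = -35 + 7 \left(-81\right) = -35 - 567 = -602$)
$S{\left(f \right)} = 20 + f$
$q{\left(Z \right)} = 625$ ($q{\left(Z \right)} = 23 - -602 = 23 + 602 = 625$)
$q{\left(S{\left(\frac{3}{10} \right)} \right)} - 26505 = 625 - 26505 = -25880$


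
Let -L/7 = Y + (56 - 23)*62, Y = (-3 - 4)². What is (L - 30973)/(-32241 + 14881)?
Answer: 22819/8680 ≈ 2.6289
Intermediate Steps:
Y = 49 (Y = (-7)² = 49)
L = -14665 (L = -7*(49 + (56 - 23)*62) = -7*(49 + 33*62) = -7*(49 + 2046) = -7*2095 = -14665)
(L - 30973)/(-32241 + 14881) = (-14665 - 30973)/(-32241 + 14881) = -45638/(-17360) = -45638*(-1/17360) = 22819/8680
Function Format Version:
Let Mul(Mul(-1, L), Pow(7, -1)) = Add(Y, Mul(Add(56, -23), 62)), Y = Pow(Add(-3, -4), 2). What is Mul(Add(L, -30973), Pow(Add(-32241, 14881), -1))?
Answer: Rational(22819, 8680) ≈ 2.6289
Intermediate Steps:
Y = 49 (Y = Pow(-7, 2) = 49)
L = -14665 (L = Mul(-7, Add(49, Mul(Add(56, -23), 62))) = Mul(-7, Add(49, Mul(33, 62))) = Mul(-7, Add(49, 2046)) = Mul(-7, 2095) = -14665)
Mul(Add(L, -30973), Pow(Add(-32241, 14881), -1)) = Mul(Add(-14665, -30973), Pow(Add(-32241, 14881), -1)) = Mul(-45638, Pow(-17360, -1)) = Mul(-45638, Rational(-1, 17360)) = Rational(22819, 8680)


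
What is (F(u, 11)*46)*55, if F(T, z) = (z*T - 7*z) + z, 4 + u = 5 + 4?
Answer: -27830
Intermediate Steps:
u = 5 (u = -4 + (5 + 4) = -4 + 9 = 5)
F(T, z) = -6*z + T*z (F(T, z) = (T*z - 7*z) + z = (-7*z + T*z) + z = -6*z + T*z)
(F(u, 11)*46)*55 = ((11*(-6 + 5))*46)*55 = ((11*(-1))*46)*55 = -11*46*55 = -506*55 = -27830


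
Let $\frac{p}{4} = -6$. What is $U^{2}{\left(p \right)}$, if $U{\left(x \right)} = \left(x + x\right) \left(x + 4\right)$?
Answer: $921600$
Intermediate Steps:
$p = -24$ ($p = 4 \left(-6\right) = -24$)
$U{\left(x \right)} = 2 x \left(4 + x\right)$
$U^{2}{\left(p \right)} = \left(2 \left(-24\right) \left(4 - 24\right)\right)^{2} = \left(2 \left(-24\right) \left(-20\right)\right)^{2} = 960^{2} = 921600$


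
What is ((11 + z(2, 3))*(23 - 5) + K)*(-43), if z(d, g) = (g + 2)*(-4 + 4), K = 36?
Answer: -10062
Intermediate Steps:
z(d, g) = 0 (z(d, g) = (2 + g)*0 = 0)
((11 + z(2, 3))*(23 - 5) + K)*(-43) = ((11 + 0)*(23 - 5) + 36)*(-43) = (11*18 + 36)*(-43) = (198 + 36)*(-43) = 234*(-43) = -10062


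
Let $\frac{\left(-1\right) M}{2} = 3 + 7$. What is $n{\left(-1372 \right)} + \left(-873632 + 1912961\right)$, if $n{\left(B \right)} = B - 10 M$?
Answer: $1038157$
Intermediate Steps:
$M = -20$ ($M = - 2 \left(3 + 7\right) = \left(-2\right) 10 = -20$)
$n{\left(B \right)} = 200 + B$ ($n{\left(B \right)} = B - -200 = B + 200 = 200 + B$)
$n{\left(-1372 \right)} + \left(-873632 + 1912961\right) = \left(200 - 1372\right) + \left(-873632 + 1912961\right) = -1172 + 1039329 = 1038157$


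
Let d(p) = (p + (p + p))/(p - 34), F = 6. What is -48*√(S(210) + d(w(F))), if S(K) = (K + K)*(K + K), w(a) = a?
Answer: -72*√3841586/7 ≈ -20160.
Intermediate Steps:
d(p) = 3*p/(-34 + p) (d(p) = (p + 2*p)/(-34 + p) = (3*p)/(-34 + p) = 3*p/(-34 + p))
S(K) = 4*K² (S(K) = (2*K)*(2*K) = 4*K²)
-48*√(S(210) + d(w(F))) = -48*√(4*210² + 3*6/(-34 + 6)) = -48*√(4*44100 + 3*6/(-28)) = -48*√(176400 + 3*6*(-1/28)) = -48*√(176400 - 9/14) = -72*√3841586/7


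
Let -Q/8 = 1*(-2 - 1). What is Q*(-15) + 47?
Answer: -313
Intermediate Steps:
Q = 24 (Q = -8*(-2 - 1) = -8*(-3) = 24)
Q*(-15) + 47 = 24*(-15) + 47 = -360 + 47 = -313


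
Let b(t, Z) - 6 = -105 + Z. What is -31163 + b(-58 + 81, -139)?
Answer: -31401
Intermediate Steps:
b(t, Z) = -99 + Z (b(t, Z) = 6 + (-105 + Z) = -99 + Z)
-31163 + b(-58 + 81, -139) = -31163 + (-99 - 139) = -31163 - 238 = -31401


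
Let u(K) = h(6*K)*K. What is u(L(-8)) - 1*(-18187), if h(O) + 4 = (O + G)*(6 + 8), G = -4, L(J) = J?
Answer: 24043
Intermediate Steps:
h(O) = -60 + 14*O (h(O) = -4 + (O - 4)*(6 + 8) = -4 + (-4 + O)*14 = -4 + (-56 + 14*O) = -60 + 14*O)
u(K) = K*(-60 + 84*K) (u(K) = (-60 + 14*(6*K))*K = (-60 + 84*K)*K = K*(-60 + 84*K))
u(L(-8)) - 1*(-18187) = 12*(-8)*(-5 + 7*(-8)) - 1*(-18187) = 12*(-8)*(-5 - 56) + 18187 = 12*(-8)*(-61) + 18187 = 5856 + 18187 = 24043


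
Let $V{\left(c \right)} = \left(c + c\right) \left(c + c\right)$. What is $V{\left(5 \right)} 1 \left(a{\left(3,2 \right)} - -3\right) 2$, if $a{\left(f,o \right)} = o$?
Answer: $1000$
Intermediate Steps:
$V{\left(c \right)} = 4 c^{2}$ ($V{\left(c \right)} = 2 c 2 c = 4 c^{2}$)
$V{\left(5 \right)} 1 \left(a{\left(3,2 \right)} - -3\right) 2 = 4 \cdot 5^{2} \cdot 1 \left(2 - -3\right) 2 = 4 \cdot 25 \cdot 1 \left(2 + 3\right) 2 = 100 \cdot 1 \cdot 5 \cdot 2 = 100 \cdot 5 \cdot 2 = 100 \cdot 10 = 1000$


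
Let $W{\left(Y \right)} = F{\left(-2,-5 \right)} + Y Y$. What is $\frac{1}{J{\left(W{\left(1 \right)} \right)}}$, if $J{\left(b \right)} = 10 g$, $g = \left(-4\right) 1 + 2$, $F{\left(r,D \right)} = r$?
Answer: $- \frac{1}{20} \approx -0.05$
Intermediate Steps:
$g = -2$ ($g = -4 + 2 = -2$)
$W{\left(Y \right)} = -2 + Y^{2}$ ($W{\left(Y \right)} = -2 + Y Y = -2 + Y^{2}$)
$J{\left(b \right)} = -20$ ($J{\left(b \right)} = 10 \left(-2\right) = -20$)
$\frac{1}{J{\left(W{\left(1 \right)} \right)}} = \frac{1}{-20} = - \frac{1}{20}$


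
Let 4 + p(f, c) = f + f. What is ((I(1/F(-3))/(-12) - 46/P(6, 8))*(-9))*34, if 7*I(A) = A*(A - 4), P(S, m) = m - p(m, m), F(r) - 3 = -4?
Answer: -49011/14 ≈ -3500.8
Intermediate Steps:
F(r) = -1 (F(r) = 3 - 4 = -1)
p(f, c) = -4 + 2*f (p(f, c) = -4 + (f + f) = -4 + 2*f)
P(S, m) = 4 - m (P(S, m) = m - (-4 + 2*m) = m + (4 - 2*m) = 4 - m)
I(A) = A*(-4 + A)/7 (I(A) = (A*(A - 4))/7 = (A*(-4 + A))/7 = A*(-4 + A)/7)
((I(1/F(-3))/(-12) - 46/P(6, 8))*(-9))*34 = ((((⅐)*(-4 + 1/(-1))/(-1))/(-12) - 46/(4 - 1*8))*(-9))*34 = ((((⅐)*(-1)*(-4 - 1))*(-1/12) - 46/(4 - 8))*(-9))*34 = ((((⅐)*(-1)*(-5))*(-1/12) - 46/(-4))*(-9))*34 = (((5/7)*(-1/12) - 46*(-¼))*(-9))*34 = ((-5/84 + 23/2)*(-9))*34 = ((961/84)*(-9))*34 = -2883/28*34 = -49011/14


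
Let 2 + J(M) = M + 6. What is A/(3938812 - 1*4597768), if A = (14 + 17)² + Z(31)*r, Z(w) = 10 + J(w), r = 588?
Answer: -27421/658956 ≈ -0.041613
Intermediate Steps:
J(M) = 4 + M (J(M) = -2 + (M + 6) = -2 + (6 + M) = 4 + M)
Z(w) = 14 + w (Z(w) = 10 + (4 + w) = 14 + w)
A = 27421 (A = (14 + 17)² + (14 + 31)*588 = 31² + 45*588 = 961 + 26460 = 27421)
A/(3938812 - 1*4597768) = 27421/(3938812 - 1*4597768) = 27421/(3938812 - 4597768) = 27421/(-658956) = 27421*(-1/658956) = -27421/658956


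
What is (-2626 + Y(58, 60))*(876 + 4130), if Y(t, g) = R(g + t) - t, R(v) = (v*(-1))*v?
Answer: -83139648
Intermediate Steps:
R(v) = -v**2 (R(v) = (-v)*v = -v**2)
Y(t, g) = -t - (g + t)**2 (Y(t, g) = -(g + t)**2 - t = -t - (g + t)**2)
(-2626 + Y(58, 60))*(876 + 4130) = (-2626 + (-1*58 - (60 + 58)**2))*(876 + 4130) = (-2626 + (-58 - 1*118**2))*5006 = (-2626 + (-58 - 1*13924))*5006 = (-2626 + (-58 - 13924))*5006 = (-2626 - 13982)*5006 = -16608*5006 = -83139648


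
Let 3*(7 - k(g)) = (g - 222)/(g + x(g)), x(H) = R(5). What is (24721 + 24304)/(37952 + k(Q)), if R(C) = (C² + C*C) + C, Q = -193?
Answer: 20296350/15714611 ≈ 1.2916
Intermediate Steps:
R(C) = C + 2*C² (R(C) = (C² + C²) + C = 2*C² + C = C + 2*C²)
x(H) = 55 (x(H) = 5*(1 + 2*5) = 5*(1 + 10) = 5*11 = 55)
k(g) = 7 - (-222 + g)/(3*(55 + g)) (k(g) = 7 - (g - 222)/(3*(g + 55)) = 7 - (-222 + g)/(3*(55 + g)))
(24721 + 24304)/(37952 + k(Q)) = (24721 + 24304)/(37952 + (1377 + 20*(-193))/(3*(55 - 193))) = 49025/(37952 + (⅓)*(1377 - 3860)/(-138)) = 49025/(37952 + (⅓)*(-1/138)*(-2483)) = 49025/(37952 + 2483/414) = 49025/(15714611/414) = 49025*(414/15714611) = 20296350/15714611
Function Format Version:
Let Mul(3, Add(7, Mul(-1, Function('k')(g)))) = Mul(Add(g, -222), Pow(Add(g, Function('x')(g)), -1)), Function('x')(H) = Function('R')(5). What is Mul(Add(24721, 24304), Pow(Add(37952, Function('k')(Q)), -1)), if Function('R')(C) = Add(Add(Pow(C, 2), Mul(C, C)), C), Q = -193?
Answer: Rational(20296350, 15714611) ≈ 1.2916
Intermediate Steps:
Function('R')(C) = Add(C, Mul(2, Pow(C, 2))) (Function('R')(C) = Add(Add(Pow(C, 2), Pow(C, 2)), C) = Add(Mul(2, Pow(C, 2)), C) = Add(C, Mul(2, Pow(C, 2))))
Function('x')(H) = 55 (Function('x')(H) = Mul(5, Add(1, Mul(2, 5))) = Mul(5, Add(1, 10)) = Mul(5, 11) = 55)
Function('k')(g) = Add(7, Mul(Rational(-1, 3), Pow(Add(55, g), -1), Add(-222, g))) (Function('k')(g) = Add(7, Mul(Rational(-1, 3), Mul(Add(g, -222), Pow(Add(g, 55), -1)))) = Add(7, Mul(Rational(-1, 3), Mul(Add(-222, g), Pow(Add(55, g), -1)))) = Add(7, Mul(Rational(-1, 3), Mul(Pow(Add(55, g), -1), Add(-222, g)))) = Add(7, Mul(Rational(-1, 3), Pow(Add(55, g), -1), Add(-222, g))))
Mul(Add(24721, 24304), Pow(Add(37952, Function('k')(Q)), -1)) = Mul(Add(24721, 24304), Pow(Add(37952, Mul(Rational(1, 3), Pow(Add(55, -193), -1), Add(1377, Mul(20, -193)))), -1)) = Mul(49025, Pow(Add(37952, Mul(Rational(1, 3), Pow(-138, -1), Add(1377, -3860))), -1)) = Mul(49025, Pow(Add(37952, Mul(Rational(1, 3), Rational(-1, 138), -2483)), -1)) = Mul(49025, Pow(Add(37952, Rational(2483, 414)), -1)) = Mul(49025, Pow(Rational(15714611, 414), -1)) = Mul(49025, Rational(414, 15714611)) = Rational(20296350, 15714611)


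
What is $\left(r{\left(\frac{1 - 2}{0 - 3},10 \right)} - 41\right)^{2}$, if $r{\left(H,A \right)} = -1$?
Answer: $1764$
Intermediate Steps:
$\left(r{\left(\frac{1 - 2}{0 - 3},10 \right)} - 41\right)^{2} = \left(-1 - 41\right)^{2} = \left(-42\right)^{2} = 1764$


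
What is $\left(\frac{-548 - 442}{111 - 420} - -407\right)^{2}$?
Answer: $\frac{1785147001}{10609} \approx 1.6827 \cdot 10^{5}$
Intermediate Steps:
$\left(\frac{-548 - 442}{111 - 420} - -407\right)^{2} = \left(- \frac{990}{-309} + \left(-194 + 601\right)\right)^{2} = \left(\left(-990\right) \left(- \frac{1}{309}\right) + 407\right)^{2} = \left(\frac{330}{103} + 407\right)^{2} = \left(\frac{42251}{103}\right)^{2} = \frac{1785147001}{10609}$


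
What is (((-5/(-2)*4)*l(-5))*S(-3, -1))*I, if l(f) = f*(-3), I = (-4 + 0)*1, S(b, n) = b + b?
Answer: 3600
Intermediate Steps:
S(b, n) = 2*b
I = -4 (I = -4*1 = -4)
l(f) = -3*f
(((-5/(-2)*4)*l(-5))*S(-3, -1))*I = (((-5/(-2)*4)*(-3*(-5)))*(2*(-3)))*(-4) = (((-5*(-1/2)*4)*15)*(-6))*(-4) = ((((5/2)*4)*15)*(-6))*(-4) = ((10*15)*(-6))*(-4) = (150*(-6))*(-4) = -900*(-4) = 3600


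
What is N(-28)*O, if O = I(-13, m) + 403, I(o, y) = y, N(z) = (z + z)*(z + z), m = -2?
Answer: 1257536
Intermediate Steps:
N(z) = 4*z**2 (N(z) = (2*z)*(2*z) = 4*z**2)
O = 401 (O = -2 + 403 = 401)
N(-28)*O = (4*(-28)**2)*401 = (4*784)*401 = 3136*401 = 1257536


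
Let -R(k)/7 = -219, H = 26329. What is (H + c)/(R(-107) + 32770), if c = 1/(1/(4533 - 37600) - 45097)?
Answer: 39262397169433/51153405417500 ≈ 0.76754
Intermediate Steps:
R(k) = 1533 (R(k) = -7*(-219) = 1533)
c = -33067/1491222500 (c = 1/(1/(-33067) - 45097) = 1/(-1/33067 - 45097) = 1/(-1491222500/33067) = -33067/1491222500 ≈ -2.2174e-5)
(H + c)/(R(-107) + 32770) = (26329 - 33067/1491222500)/(1533 + 32770) = (39262397169433/1491222500)/34303 = (39262397169433/1491222500)*(1/34303) = 39262397169433/51153405417500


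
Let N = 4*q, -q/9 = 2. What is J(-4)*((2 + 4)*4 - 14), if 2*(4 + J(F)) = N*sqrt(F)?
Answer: -40 - 720*I ≈ -40.0 - 720.0*I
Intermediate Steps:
q = -18 (q = -9*2 = -18)
N = -72 (N = 4*(-18) = -72)
J(F) = -4 - 36*sqrt(F) (J(F) = -4 + (-72*sqrt(F))/2 = -4 - 36*sqrt(F))
J(-4)*((2 + 4)*4 - 14) = (-4 - 72*I)*((2 + 4)*4 - 14) = (-4 - 72*I)*(6*4 - 14) = (-4 - 72*I)*(24 - 14) = (-4 - 72*I)*10 = -40 - 720*I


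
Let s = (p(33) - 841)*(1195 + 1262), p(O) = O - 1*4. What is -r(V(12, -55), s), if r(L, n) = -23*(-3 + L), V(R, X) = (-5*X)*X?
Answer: -347944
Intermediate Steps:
V(R, X) = -5*X²
p(O) = -4 + O (p(O) = O - 4 = -4 + O)
s = -1995084 (s = ((-4 + 33) - 841)*(1195 + 1262) = (29 - 841)*2457 = -812*2457 = -1995084)
r(L, n) = 69 - 23*L
-r(V(12, -55), s) = -(69 - (-115)*(-55)²) = -(69 - (-115)*3025) = -(69 - 23*(-15125)) = -(69 + 347875) = -1*347944 = -347944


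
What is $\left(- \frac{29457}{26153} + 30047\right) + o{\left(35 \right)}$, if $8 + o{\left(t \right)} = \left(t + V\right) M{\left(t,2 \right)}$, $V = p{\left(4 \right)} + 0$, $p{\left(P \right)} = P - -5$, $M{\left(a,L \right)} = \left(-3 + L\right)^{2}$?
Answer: $\frac{786731242}{26153} \approx 30082.0$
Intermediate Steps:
$p{\left(P \right)} = 5 + P$ ($p{\left(P \right)} = P + 5 = 5 + P$)
$V = 9$ ($V = \left(5 + 4\right) + 0 = 9 + 0 = 9$)
$o{\left(t \right)} = 1 + t$ ($o{\left(t \right)} = -8 + \left(t + 9\right) \left(-3 + 2\right)^{2} = -8 + \left(9 + t\right) \left(-1\right)^{2} = -8 + \left(9 + t\right) 1 = -8 + \left(9 + t\right) = 1 + t$)
$\left(- \frac{29457}{26153} + 30047\right) + o{\left(35 \right)} = \left(- \frac{29457}{26153} + 30047\right) + \left(1 + 35\right) = \left(\left(-29457\right) \frac{1}{26153} + 30047\right) + 36 = \left(- \frac{29457}{26153} + 30047\right) + 36 = \frac{785789734}{26153} + 36 = \frac{786731242}{26153}$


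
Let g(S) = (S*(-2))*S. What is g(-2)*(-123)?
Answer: 984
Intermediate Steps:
g(S) = -2*S**2 (g(S) = (-2*S)*S = -2*S**2)
g(-2)*(-123) = -2*(-2)**2*(-123) = -2*4*(-123) = -8*(-123) = 984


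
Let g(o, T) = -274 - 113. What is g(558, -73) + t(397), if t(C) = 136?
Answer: -251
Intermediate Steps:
g(o, T) = -387
g(558, -73) + t(397) = -387 + 136 = -251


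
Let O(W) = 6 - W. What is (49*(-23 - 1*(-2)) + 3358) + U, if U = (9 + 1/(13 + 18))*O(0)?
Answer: 73879/31 ≈ 2383.2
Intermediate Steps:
U = 1680/31 (U = (9 + 1/(13 + 18))*(6 - 1*0) = (9 + 1/31)*(6 + 0) = (9 + 1/31)*6 = (280/31)*6 = 1680/31 ≈ 54.194)
(49*(-23 - 1*(-2)) + 3358) + U = (49*(-23 - 1*(-2)) + 3358) + 1680/31 = (49*(-23 + 2) + 3358) + 1680/31 = (49*(-21) + 3358) + 1680/31 = (-1029 + 3358) + 1680/31 = 2329 + 1680/31 = 73879/31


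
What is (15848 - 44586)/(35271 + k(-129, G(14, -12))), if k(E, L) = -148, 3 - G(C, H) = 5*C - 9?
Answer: -28738/35123 ≈ -0.81821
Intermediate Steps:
G(C, H) = 12 - 5*C (G(C, H) = 3 - (5*C - 9) = 3 - (-9 + 5*C) = 3 + (9 - 5*C) = 12 - 5*C)
(15848 - 44586)/(35271 + k(-129, G(14, -12))) = (15848 - 44586)/(35271 - 148) = -28738/35123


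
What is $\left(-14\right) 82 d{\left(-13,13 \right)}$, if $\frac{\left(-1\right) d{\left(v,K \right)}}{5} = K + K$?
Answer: $149240$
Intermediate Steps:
$d{\left(v,K \right)} = - 10 K$ ($d{\left(v,K \right)} = - 5 \left(K + K\right) = - 5 \cdot 2 K = - 10 K$)
$\left(-14\right) 82 d{\left(-13,13 \right)} = \left(-14\right) 82 \left(\left(-10\right) 13\right) = \left(-1148\right) \left(-130\right) = 149240$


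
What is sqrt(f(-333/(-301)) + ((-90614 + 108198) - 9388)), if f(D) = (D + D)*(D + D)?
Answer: 2*sqrt(185752338)/301 ≈ 90.559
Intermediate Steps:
f(D) = 4*D**2 (f(D) = (2*D)*(2*D) = 4*D**2)
sqrt(f(-333/(-301)) + ((-90614 + 108198) - 9388)) = sqrt(4*(-333/(-301))**2 + ((-90614 + 108198) - 9388)) = sqrt(4*(-333*(-1/301))**2 + (17584 - 9388)) = sqrt(4*(333/301)**2 + 8196) = sqrt(4*(110889/90601) + 8196) = sqrt(443556/90601 + 8196) = sqrt(743009352/90601) = 2*sqrt(185752338)/301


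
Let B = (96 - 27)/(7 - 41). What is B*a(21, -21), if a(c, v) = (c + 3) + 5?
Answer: -2001/34 ≈ -58.853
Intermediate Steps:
a(c, v) = 8 + c (a(c, v) = (3 + c) + 5 = 8 + c)
B = -69/34 (B = 69/(-34) = 69*(-1/34) = -69/34 ≈ -2.0294)
B*a(21, -21) = -69*(8 + 21)/34 = -69/34*29 = -2001/34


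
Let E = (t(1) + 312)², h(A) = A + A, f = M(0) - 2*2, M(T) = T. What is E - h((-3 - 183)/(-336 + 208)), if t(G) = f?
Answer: 3035555/32 ≈ 94861.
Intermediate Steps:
f = -4 (f = 0 - 2*2 = 0 - 4 = -4)
h(A) = 2*A
t(G) = -4
E = 94864 (E = (-4 + 312)² = 308² = 94864)
E - h((-3 - 183)/(-336 + 208)) = 94864 - 2*(-3 - 183)/(-336 + 208) = 94864 - 2*(-186/(-128)) = 94864 - 2*(-186*(-1/128)) = 94864 - 2*93/64 = 94864 - 1*93/32 = 94864 - 93/32 = 3035555/32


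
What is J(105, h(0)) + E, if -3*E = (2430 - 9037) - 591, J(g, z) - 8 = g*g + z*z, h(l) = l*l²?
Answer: 40297/3 ≈ 13432.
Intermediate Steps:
h(l) = l³
J(g, z) = 8 + g² + z² (J(g, z) = 8 + (g*g + z*z) = 8 + (g² + z²) = 8 + g² + z²)
E = 7198/3 (E = -((2430 - 9037) - 591)/3 = -(-6607 - 591)/3 = -⅓*(-7198) = 7198/3 ≈ 2399.3)
J(105, h(0)) + E = (8 + 105² + (0³)²) + 7198/3 = (8 + 11025 + 0²) + 7198/3 = (8 + 11025 + 0) + 7198/3 = 11033 + 7198/3 = 40297/3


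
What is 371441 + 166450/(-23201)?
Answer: 8617636191/23201 ≈ 3.7143e+5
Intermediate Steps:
371441 + 166450/(-23201) = 371441 + 166450*(-1/23201) = 371441 - 166450/23201 = 8617636191/23201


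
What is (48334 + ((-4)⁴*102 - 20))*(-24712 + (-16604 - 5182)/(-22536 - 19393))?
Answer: -77114837372012/41929 ≈ -1.8392e+9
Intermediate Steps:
(48334 + ((-4)⁴*102 - 20))*(-24712 + (-16604 - 5182)/(-22536 - 19393)) = (48334 + (256*102 - 20))*(-24712 - 21786/(-41929)) = (48334 + (26112 - 20))*(-24712 - 21786*(-1/41929)) = (48334 + 26092)*(-24712 + 21786/41929) = 74426*(-1036127662/41929) = -77114837372012/41929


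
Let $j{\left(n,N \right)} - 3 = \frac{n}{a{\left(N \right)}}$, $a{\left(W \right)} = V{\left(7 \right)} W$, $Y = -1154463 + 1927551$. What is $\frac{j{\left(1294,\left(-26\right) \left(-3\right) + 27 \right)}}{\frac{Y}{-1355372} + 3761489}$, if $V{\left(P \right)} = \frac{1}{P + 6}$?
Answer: $\frac{5806752491}{133828172515275} \approx 4.339 \cdot 10^{-5}$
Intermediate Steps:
$Y = 773088$
$V{\left(P \right)} = \frac{1}{6 + P}$
$a{\left(W \right)} = \frac{W}{13}$ ($a{\left(W \right)} = \frac{W}{6 + 7} = \frac{W}{13}$)
$j{\left(n,N \right)} = 3 + \frac{13 n}{N}$ ($j{\left(n,N \right)} = 3 + \frac{n}{\frac{1}{13} N} = 3 + n \frac{13}{N} = 3 + \frac{13 n}{N}$)
$\frac{j{\left(1294,\left(-26\right) \left(-3\right) + 27 \right)}}{\frac{Y}{-1355372} + 3761489} = \frac{3 + 13 \cdot 1294 \frac{1}{\left(-26\right) \left(-3\right) + 27}}{\frac{773088}{-1355372} + 3761489} = \frac{3 + 13 \cdot 1294 \frac{1}{78 + 27}}{773088 \left(- \frac{1}{1355372}\right) + 3761489} = \frac{3 + 13 \cdot 1294 \cdot \frac{1}{105}}{- \frac{193272}{338843} + 3761489} = \frac{3 + 13 \cdot 1294 \cdot \frac{1}{105}}{\frac{1274554023955}{338843}} = \left(3 + \frac{16822}{105}\right) \frac{338843}{1274554023955} = \frac{17137}{105} \cdot \frac{338843}{1274554023955} = \frac{5806752491}{133828172515275}$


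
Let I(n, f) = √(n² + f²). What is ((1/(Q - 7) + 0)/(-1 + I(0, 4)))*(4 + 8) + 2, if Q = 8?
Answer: 6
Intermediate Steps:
I(n, f) = √(f² + n²)
((1/(Q - 7) + 0)/(-1 + I(0, 4)))*(4 + 8) + 2 = ((1/(8 - 7) + 0)/(-1 + √(4² + 0²)))*(4 + 8) + 2 = ((1/1 + 0)/(-1 + √(16 + 0)))*12 + 2 = ((1 + 0)/(-1 + √16))*12 + 2 = (1/(-1 + 4))*12 + 2 = (1/3)*12 + 2 = (1*(⅓))*12 + 2 = (⅓)*12 + 2 = 4 + 2 = 6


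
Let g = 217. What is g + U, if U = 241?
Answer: 458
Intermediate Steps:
g + U = 217 + 241 = 458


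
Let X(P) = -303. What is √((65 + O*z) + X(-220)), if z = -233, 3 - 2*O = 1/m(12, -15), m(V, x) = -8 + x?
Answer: I*√313467/23 ≈ 24.343*I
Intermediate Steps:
O = 35/23 (O = 3/2 - 1/(2*(-8 - 15)) = 3/2 - ½/(-23) = 3/2 - ½*(-1/23) = 3/2 + 1/46 = 35/23 ≈ 1.5217)
√((65 + O*z) + X(-220)) = √((65 + (35/23)*(-233)) - 303) = √((65 - 8155/23) - 303) = √(-6660/23 - 303) = √(-13629/23) = I*√313467/23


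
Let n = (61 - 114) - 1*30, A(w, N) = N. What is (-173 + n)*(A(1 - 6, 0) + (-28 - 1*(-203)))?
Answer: -44800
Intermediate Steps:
n = -83 (n = -53 - 30 = -83)
(-173 + n)*(A(1 - 6, 0) + (-28 - 1*(-203))) = (-173 - 83)*(0 + (-28 - 1*(-203))) = -256*(0 + (-28 + 203)) = -256*(0 + 175) = -256*175 = -44800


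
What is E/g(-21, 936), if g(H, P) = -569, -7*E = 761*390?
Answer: 296790/3983 ≈ 74.514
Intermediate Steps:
E = -296790/7 (E = -761*390/7 = -1/7*296790 = -296790/7 ≈ -42399.)
E/g(-21, 936) = -296790/7/(-569) = -296790/7*(-1/569) = 296790/3983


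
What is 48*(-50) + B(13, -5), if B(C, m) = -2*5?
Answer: -2410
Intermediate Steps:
B(C, m) = -10
48*(-50) + B(13, -5) = 48*(-50) - 10 = -2400 - 10 = -2410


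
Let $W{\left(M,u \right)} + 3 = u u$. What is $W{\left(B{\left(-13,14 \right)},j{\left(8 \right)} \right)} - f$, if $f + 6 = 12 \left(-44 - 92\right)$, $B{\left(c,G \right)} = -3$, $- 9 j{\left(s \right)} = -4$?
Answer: $\frac{132451}{81} \approx 1635.2$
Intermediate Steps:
$j{\left(s \right)} = \frac{4}{9}$ ($j{\left(s \right)} = \left(- \frac{1}{9}\right) \left(-4\right) = \frac{4}{9}$)
$W{\left(M,u \right)} = -3 + u^{2}$ ($W{\left(M,u \right)} = -3 + u u = -3 + u^{2}$)
$f = -1638$ ($f = -6 + 12 \left(-44 - 92\right) = -6 + 12 \left(-136\right) = -6 - 1632 = -1638$)
$W{\left(B{\left(-13,14 \right)},j{\left(8 \right)} \right)} - f = \left(-3 + \left(\frac{4}{9}\right)^{2}\right) - -1638 = \left(-3 + \frac{16}{81}\right) + 1638 = - \frac{227}{81} + 1638 = \frac{132451}{81}$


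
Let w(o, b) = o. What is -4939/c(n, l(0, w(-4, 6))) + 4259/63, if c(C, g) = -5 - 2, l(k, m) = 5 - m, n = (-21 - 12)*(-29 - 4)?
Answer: 48710/63 ≈ 773.17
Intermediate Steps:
n = 1089 (n = -33*(-33) = 1089)
c(C, g) = -7
-4939/c(n, l(0, w(-4, 6))) + 4259/63 = -4939/(-7) + 4259/63 = -4939*(-⅐) + 4259*(1/63) = 4939/7 + 4259/63 = 48710/63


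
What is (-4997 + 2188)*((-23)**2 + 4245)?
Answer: -13410166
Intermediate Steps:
(-4997 + 2188)*((-23)**2 + 4245) = -2809*(529 + 4245) = -2809*4774 = -13410166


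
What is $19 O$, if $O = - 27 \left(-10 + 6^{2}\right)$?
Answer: $-13338$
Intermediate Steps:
$O = -702$ ($O = - 27 \left(-10 + 36\right) = \left(-27\right) 26 = -702$)
$19 O = 19 \left(-702\right) = -13338$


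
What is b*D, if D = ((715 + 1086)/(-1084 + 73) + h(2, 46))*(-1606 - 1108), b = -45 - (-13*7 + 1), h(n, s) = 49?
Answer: -1943413980/337 ≈ -5.7668e+6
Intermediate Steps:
b = 45 (b = -45 - (-91 + 1) = -45 - 1*(-90) = -45 + 90 = 45)
D = -129560932/1011 (D = ((715 + 1086)/(-1084 + 73) + 49)*(-1606 - 1108) = (1801/(-1011) + 49)*(-2714) = (1801*(-1/1011) + 49)*(-2714) = (-1801/1011 + 49)*(-2714) = (47738/1011)*(-2714) = -129560932/1011 ≈ -1.2815e+5)
b*D = 45*(-129560932/1011) = -1943413980/337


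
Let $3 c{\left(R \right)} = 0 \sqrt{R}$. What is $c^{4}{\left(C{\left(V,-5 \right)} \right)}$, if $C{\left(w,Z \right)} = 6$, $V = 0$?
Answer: $0$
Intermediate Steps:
$c{\left(R \right)} = 0$ ($c{\left(R \right)} = \frac{0 \sqrt{R}}{3} = \frac{1}{3} \cdot 0 = 0$)
$c^{4}{\left(C{\left(V,-5 \right)} \right)} = 0^{4} = 0$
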